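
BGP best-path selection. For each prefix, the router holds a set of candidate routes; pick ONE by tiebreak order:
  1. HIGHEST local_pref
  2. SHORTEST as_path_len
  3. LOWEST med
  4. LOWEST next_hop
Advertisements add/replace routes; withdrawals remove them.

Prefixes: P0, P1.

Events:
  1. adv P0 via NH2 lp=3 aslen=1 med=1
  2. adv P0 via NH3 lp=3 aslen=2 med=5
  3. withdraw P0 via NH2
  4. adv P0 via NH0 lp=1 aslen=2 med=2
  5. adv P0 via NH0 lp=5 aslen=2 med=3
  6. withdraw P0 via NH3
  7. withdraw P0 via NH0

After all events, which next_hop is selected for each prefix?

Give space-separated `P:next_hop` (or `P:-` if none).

Answer: P0:- P1:-

Derivation:
Op 1: best P0=NH2 P1=-
Op 2: best P0=NH2 P1=-
Op 3: best P0=NH3 P1=-
Op 4: best P0=NH3 P1=-
Op 5: best P0=NH0 P1=-
Op 6: best P0=NH0 P1=-
Op 7: best P0=- P1=-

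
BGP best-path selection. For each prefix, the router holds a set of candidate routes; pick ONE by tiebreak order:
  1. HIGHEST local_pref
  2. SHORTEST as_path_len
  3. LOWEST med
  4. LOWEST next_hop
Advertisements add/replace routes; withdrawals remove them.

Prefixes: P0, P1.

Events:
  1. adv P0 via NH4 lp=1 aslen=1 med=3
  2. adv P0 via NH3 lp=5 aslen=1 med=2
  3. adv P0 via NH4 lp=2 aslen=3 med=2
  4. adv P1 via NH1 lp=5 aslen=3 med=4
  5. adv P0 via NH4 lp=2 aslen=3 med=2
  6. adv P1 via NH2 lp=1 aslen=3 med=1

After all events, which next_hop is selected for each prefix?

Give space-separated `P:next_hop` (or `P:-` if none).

Op 1: best P0=NH4 P1=-
Op 2: best P0=NH3 P1=-
Op 3: best P0=NH3 P1=-
Op 4: best P0=NH3 P1=NH1
Op 5: best P0=NH3 P1=NH1
Op 6: best P0=NH3 P1=NH1

Answer: P0:NH3 P1:NH1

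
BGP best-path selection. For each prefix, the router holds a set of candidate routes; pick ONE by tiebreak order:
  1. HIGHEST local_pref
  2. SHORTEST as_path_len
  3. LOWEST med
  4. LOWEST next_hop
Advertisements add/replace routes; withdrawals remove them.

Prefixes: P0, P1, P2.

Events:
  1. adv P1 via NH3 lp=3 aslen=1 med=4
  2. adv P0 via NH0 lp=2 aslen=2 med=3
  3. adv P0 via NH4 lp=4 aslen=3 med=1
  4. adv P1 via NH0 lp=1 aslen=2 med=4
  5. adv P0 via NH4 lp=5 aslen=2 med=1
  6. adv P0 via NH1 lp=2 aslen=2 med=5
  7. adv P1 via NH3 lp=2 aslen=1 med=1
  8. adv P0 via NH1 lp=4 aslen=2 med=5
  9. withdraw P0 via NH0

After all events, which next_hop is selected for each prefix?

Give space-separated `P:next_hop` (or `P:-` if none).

Op 1: best P0=- P1=NH3 P2=-
Op 2: best P0=NH0 P1=NH3 P2=-
Op 3: best P0=NH4 P1=NH3 P2=-
Op 4: best P0=NH4 P1=NH3 P2=-
Op 5: best P0=NH4 P1=NH3 P2=-
Op 6: best P0=NH4 P1=NH3 P2=-
Op 7: best P0=NH4 P1=NH3 P2=-
Op 8: best P0=NH4 P1=NH3 P2=-
Op 9: best P0=NH4 P1=NH3 P2=-

Answer: P0:NH4 P1:NH3 P2:-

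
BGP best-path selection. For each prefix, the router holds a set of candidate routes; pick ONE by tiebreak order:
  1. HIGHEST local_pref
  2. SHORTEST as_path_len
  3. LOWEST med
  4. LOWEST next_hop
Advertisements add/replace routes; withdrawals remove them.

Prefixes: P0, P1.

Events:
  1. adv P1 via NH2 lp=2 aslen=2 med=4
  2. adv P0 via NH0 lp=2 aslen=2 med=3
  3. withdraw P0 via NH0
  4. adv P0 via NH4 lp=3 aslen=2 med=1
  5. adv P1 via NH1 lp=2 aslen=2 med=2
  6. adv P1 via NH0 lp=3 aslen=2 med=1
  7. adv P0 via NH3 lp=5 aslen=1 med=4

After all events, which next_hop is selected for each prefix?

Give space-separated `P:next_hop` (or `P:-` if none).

Answer: P0:NH3 P1:NH0

Derivation:
Op 1: best P0=- P1=NH2
Op 2: best P0=NH0 P1=NH2
Op 3: best P0=- P1=NH2
Op 4: best P0=NH4 P1=NH2
Op 5: best P0=NH4 P1=NH1
Op 6: best P0=NH4 P1=NH0
Op 7: best P0=NH3 P1=NH0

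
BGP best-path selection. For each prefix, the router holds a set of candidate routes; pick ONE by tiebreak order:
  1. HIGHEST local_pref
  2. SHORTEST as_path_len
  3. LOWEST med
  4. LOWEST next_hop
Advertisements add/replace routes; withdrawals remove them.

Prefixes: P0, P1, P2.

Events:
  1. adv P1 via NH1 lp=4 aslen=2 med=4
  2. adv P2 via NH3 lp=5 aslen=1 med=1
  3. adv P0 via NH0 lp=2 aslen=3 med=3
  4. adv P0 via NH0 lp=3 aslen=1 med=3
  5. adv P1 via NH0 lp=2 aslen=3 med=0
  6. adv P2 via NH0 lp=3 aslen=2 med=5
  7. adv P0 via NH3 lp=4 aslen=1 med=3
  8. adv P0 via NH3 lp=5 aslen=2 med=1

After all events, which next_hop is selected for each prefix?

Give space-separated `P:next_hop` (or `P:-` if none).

Op 1: best P0=- P1=NH1 P2=-
Op 2: best P0=- P1=NH1 P2=NH3
Op 3: best P0=NH0 P1=NH1 P2=NH3
Op 4: best P0=NH0 P1=NH1 P2=NH3
Op 5: best P0=NH0 P1=NH1 P2=NH3
Op 6: best P0=NH0 P1=NH1 P2=NH3
Op 7: best P0=NH3 P1=NH1 P2=NH3
Op 8: best P0=NH3 P1=NH1 P2=NH3

Answer: P0:NH3 P1:NH1 P2:NH3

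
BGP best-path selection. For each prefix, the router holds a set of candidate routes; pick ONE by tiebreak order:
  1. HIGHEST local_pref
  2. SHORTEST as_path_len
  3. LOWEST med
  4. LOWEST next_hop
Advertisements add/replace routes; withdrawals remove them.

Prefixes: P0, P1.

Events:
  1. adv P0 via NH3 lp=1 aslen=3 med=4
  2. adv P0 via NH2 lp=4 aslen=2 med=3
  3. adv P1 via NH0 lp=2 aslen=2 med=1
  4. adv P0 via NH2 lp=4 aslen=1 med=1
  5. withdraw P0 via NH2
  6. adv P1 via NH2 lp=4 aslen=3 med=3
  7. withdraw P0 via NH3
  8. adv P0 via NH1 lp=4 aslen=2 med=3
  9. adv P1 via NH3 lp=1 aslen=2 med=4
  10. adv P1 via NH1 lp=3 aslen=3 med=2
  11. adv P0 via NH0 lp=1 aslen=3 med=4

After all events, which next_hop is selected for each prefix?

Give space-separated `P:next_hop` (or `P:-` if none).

Answer: P0:NH1 P1:NH2

Derivation:
Op 1: best P0=NH3 P1=-
Op 2: best P0=NH2 P1=-
Op 3: best P0=NH2 P1=NH0
Op 4: best P0=NH2 P1=NH0
Op 5: best P0=NH3 P1=NH0
Op 6: best P0=NH3 P1=NH2
Op 7: best P0=- P1=NH2
Op 8: best P0=NH1 P1=NH2
Op 9: best P0=NH1 P1=NH2
Op 10: best P0=NH1 P1=NH2
Op 11: best P0=NH1 P1=NH2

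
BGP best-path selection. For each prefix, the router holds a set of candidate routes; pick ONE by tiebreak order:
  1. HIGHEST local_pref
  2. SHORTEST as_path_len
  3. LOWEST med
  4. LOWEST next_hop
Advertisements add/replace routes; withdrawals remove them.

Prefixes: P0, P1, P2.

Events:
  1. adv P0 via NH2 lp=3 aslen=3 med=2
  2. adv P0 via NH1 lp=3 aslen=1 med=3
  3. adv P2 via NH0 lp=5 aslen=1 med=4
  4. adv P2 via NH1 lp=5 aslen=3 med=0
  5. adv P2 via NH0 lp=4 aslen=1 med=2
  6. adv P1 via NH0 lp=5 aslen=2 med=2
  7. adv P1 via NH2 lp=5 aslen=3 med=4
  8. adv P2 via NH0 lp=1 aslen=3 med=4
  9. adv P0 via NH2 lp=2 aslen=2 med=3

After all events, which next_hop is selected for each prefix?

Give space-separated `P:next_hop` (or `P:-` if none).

Answer: P0:NH1 P1:NH0 P2:NH1

Derivation:
Op 1: best P0=NH2 P1=- P2=-
Op 2: best P0=NH1 P1=- P2=-
Op 3: best P0=NH1 P1=- P2=NH0
Op 4: best P0=NH1 P1=- P2=NH0
Op 5: best P0=NH1 P1=- P2=NH1
Op 6: best P0=NH1 P1=NH0 P2=NH1
Op 7: best P0=NH1 P1=NH0 P2=NH1
Op 8: best P0=NH1 P1=NH0 P2=NH1
Op 9: best P0=NH1 P1=NH0 P2=NH1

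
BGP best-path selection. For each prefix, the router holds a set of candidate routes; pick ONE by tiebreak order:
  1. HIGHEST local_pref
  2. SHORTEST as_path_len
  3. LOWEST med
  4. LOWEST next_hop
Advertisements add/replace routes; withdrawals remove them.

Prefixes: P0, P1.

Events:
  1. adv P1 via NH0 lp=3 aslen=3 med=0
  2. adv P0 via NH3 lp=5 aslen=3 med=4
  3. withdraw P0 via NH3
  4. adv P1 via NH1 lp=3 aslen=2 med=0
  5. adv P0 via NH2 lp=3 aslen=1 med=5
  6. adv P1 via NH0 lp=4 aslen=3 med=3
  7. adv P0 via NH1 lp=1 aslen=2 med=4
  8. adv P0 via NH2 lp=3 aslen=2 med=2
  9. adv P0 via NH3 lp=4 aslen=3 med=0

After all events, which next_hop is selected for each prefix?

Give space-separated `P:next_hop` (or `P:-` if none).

Answer: P0:NH3 P1:NH0

Derivation:
Op 1: best P0=- P1=NH0
Op 2: best P0=NH3 P1=NH0
Op 3: best P0=- P1=NH0
Op 4: best P0=- P1=NH1
Op 5: best P0=NH2 P1=NH1
Op 6: best P0=NH2 P1=NH0
Op 7: best P0=NH2 P1=NH0
Op 8: best P0=NH2 P1=NH0
Op 9: best P0=NH3 P1=NH0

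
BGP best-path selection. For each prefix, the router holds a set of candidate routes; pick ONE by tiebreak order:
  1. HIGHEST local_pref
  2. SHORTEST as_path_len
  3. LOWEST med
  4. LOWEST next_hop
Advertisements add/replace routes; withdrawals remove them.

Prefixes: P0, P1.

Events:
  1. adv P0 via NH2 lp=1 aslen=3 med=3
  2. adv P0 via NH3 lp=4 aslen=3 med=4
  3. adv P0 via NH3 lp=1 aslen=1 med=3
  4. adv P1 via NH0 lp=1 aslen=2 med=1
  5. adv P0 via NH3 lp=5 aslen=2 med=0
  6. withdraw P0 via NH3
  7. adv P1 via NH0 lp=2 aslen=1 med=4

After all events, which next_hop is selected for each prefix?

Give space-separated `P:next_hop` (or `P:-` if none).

Answer: P0:NH2 P1:NH0

Derivation:
Op 1: best P0=NH2 P1=-
Op 2: best P0=NH3 P1=-
Op 3: best P0=NH3 P1=-
Op 4: best P0=NH3 P1=NH0
Op 5: best P0=NH3 P1=NH0
Op 6: best P0=NH2 P1=NH0
Op 7: best P0=NH2 P1=NH0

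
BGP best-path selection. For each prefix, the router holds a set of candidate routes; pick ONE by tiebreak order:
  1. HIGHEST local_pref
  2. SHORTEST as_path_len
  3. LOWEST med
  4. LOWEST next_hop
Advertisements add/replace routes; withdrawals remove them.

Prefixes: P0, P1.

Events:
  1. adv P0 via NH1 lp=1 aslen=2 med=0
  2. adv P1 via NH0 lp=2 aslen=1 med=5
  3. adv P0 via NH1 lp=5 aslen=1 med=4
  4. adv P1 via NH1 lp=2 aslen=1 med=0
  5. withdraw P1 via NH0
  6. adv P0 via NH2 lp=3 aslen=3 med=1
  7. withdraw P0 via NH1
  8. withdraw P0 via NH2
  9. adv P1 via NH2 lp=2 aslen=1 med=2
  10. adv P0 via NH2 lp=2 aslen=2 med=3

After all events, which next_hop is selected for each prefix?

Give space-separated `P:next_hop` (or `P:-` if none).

Op 1: best P0=NH1 P1=-
Op 2: best P0=NH1 P1=NH0
Op 3: best P0=NH1 P1=NH0
Op 4: best P0=NH1 P1=NH1
Op 5: best P0=NH1 P1=NH1
Op 6: best P0=NH1 P1=NH1
Op 7: best P0=NH2 P1=NH1
Op 8: best P0=- P1=NH1
Op 9: best P0=- P1=NH1
Op 10: best P0=NH2 P1=NH1

Answer: P0:NH2 P1:NH1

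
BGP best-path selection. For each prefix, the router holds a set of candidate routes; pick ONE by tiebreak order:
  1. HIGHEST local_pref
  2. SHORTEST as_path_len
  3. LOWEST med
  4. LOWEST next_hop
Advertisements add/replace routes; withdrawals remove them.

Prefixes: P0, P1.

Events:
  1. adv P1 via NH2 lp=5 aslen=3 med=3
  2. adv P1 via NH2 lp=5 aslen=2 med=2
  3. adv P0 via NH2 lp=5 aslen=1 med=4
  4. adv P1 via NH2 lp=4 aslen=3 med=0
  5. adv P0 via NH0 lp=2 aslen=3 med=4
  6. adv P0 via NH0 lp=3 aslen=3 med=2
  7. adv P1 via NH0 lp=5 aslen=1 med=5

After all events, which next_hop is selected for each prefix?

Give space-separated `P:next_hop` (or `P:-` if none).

Op 1: best P0=- P1=NH2
Op 2: best P0=- P1=NH2
Op 3: best P0=NH2 P1=NH2
Op 4: best P0=NH2 P1=NH2
Op 5: best P0=NH2 P1=NH2
Op 6: best P0=NH2 P1=NH2
Op 7: best P0=NH2 P1=NH0

Answer: P0:NH2 P1:NH0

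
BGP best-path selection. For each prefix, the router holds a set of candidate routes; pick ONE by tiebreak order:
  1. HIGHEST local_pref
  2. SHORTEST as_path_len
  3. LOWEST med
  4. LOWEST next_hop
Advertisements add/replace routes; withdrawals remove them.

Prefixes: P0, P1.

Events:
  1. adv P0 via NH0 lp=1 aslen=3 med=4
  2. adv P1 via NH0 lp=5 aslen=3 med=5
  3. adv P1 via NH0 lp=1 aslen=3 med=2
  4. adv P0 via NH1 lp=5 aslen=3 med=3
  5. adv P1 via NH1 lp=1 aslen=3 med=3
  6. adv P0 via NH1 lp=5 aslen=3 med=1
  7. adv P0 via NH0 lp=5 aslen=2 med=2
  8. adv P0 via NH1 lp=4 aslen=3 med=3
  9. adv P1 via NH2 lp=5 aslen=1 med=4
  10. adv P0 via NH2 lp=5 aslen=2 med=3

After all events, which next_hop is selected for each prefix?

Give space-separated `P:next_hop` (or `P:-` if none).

Op 1: best P0=NH0 P1=-
Op 2: best P0=NH0 P1=NH0
Op 3: best P0=NH0 P1=NH0
Op 4: best P0=NH1 P1=NH0
Op 5: best P0=NH1 P1=NH0
Op 6: best P0=NH1 P1=NH0
Op 7: best P0=NH0 P1=NH0
Op 8: best P0=NH0 P1=NH0
Op 9: best P0=NH0 P1=NH2
Op 10: best P0=NH0 P1=NH2

Answer: P0:NH0 P1:NH2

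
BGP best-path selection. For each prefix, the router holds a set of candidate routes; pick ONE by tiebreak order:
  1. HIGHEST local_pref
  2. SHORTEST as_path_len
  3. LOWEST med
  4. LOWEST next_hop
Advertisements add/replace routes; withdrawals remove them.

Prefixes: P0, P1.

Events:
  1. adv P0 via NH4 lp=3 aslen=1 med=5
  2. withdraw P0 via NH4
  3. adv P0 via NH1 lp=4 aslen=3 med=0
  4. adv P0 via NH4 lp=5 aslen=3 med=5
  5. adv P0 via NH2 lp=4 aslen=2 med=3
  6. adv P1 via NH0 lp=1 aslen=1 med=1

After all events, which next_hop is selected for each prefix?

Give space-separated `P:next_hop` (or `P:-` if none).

Op 1: best P0=NH4 P1=-
Op 2: best P0=- P1=-
Op 3: best P0=NH1 P1=-
Op 4: best P0=NH4 P1=-
Op 5: best P0=NH4 P1=-
Op 6: best P0=NH4 P1=NH0

Answer: P0:NH4 P1:NH0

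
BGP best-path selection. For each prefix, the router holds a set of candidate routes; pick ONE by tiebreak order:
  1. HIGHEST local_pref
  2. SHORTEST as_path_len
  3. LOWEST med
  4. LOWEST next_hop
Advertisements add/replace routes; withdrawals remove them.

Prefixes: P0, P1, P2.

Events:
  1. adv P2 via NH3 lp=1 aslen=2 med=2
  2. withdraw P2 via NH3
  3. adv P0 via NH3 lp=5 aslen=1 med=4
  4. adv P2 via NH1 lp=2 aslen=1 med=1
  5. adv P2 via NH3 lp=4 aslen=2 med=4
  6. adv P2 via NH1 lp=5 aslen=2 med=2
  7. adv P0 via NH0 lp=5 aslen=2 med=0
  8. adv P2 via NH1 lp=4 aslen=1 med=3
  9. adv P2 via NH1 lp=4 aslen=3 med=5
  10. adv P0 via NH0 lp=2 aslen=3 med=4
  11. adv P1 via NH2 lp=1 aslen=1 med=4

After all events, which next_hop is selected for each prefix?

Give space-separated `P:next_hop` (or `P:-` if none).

Answer: P0:NH3 P1:NH2 P2:NH3

Derivation:
Op 1: best P0=- P1=- P2=NH3
Op 2: best P0=- P1=- P2=-
Op 3: best P0=NH3 P1=- P2=-
Op 4: best P0=NH3 P1=- P2=NH1
Op 5: best P0=NH3 P1=- P2=NH3
Op 6: best P0=NH3 P1=- P2=NH1
Op 7: best P0=NH3 P1=- P2=NH1
Op 8: best P0=NH3 P1=- P2=NH1
Op 9: best P0=NH3 P1=- P2=NH3
Op 10: best P0=NH3 P1=- P2=NH3
Op 11: best P0=NH3 P1=NH2 P2=NH3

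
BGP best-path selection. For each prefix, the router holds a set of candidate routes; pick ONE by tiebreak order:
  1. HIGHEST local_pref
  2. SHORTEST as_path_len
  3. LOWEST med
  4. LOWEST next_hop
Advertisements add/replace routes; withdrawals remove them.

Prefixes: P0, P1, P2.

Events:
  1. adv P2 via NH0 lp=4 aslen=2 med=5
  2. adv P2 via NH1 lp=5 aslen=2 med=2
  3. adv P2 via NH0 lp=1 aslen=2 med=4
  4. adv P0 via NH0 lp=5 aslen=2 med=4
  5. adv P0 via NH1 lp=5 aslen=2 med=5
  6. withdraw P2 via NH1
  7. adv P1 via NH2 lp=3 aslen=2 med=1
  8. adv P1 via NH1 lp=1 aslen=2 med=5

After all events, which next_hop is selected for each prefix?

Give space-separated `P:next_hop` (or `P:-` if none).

Op 1: best P0=- P1=- P2=NH0
Op 2: best P0=- P1=- P2=NH1
Op 3: best P0=- P1=- P2=NH1
Op 4: best P0=NH0 P1=- P2=NH1
Op 5: best P0=NH0 P1=- P2=NH1
Op 6: best P0=NH0 P1=- P2=NH0
Op 7: best P0=NH0 P1=NH2 P2=NH0
Op 8: best P0=NH0 P1=NH2 P2=NH0

Answer: P0:NH0 P1:NH2 P2:NH0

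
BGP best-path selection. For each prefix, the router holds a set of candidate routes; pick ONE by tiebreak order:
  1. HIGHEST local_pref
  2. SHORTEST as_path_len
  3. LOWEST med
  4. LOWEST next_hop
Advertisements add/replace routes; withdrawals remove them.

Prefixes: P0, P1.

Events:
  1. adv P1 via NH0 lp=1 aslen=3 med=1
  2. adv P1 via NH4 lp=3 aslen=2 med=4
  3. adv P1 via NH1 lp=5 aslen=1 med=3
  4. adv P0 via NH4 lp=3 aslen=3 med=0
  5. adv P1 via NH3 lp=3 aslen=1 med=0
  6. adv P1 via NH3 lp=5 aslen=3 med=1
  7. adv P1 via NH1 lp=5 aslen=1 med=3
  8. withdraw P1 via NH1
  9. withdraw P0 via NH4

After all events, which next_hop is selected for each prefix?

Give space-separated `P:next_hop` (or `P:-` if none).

Answer: P0:- P1:NH3

Derivation:
Op 1: best P0=- P1=NH0
Op 2: best P0=- P1=NH4
Op 3: best P0=- P1=NH1
Op 4: best P0=NH4 P1=NH1
Op 5: best P0=NH4 P1=NH1
Op 6: best P0=NH4 P1=NH1
Op 7: best P0=NH4 P1=NH1
Op 8: best P0=NH4 P1=NH3
Op 9: best P0=- P1=NH3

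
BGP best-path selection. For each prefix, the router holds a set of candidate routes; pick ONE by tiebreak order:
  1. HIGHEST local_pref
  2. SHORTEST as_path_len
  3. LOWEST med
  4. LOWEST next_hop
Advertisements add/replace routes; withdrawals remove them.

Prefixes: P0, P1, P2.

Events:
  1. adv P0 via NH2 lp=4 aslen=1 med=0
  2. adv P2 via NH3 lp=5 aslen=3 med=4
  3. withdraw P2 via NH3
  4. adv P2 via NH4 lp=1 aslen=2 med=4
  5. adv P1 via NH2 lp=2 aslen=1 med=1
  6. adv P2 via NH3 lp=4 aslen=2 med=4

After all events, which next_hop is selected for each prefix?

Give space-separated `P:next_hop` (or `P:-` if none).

Answer: P0:NH2 P1:NH2 P2:NH3

Derivation:
Op 1: best P0=NH2 P1=- P2=-
Op 2: best P0=NH2 P1=- P2=NH3
Op 3: best P0=NH2 P1=- P2=-
Op 4: best P0=NH2 P1=- P2=NH4
Op 5: best P0=NH2 P1=NH2 P2=NH4
Op 6: best P0=NH2 P1=NH2 P2=NH3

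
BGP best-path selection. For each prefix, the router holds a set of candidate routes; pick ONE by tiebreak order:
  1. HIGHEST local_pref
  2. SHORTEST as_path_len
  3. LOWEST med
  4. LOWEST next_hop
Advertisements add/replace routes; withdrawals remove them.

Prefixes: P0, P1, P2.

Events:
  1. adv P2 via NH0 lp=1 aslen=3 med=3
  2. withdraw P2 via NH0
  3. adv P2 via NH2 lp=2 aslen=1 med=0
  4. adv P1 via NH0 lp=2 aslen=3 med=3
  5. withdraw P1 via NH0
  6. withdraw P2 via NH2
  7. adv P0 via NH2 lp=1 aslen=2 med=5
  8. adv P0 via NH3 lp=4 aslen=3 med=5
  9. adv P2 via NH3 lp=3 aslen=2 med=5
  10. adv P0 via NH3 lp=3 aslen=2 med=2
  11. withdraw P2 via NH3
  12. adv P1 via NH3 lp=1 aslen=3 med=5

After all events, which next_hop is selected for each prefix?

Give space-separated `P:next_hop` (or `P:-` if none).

Answer: P0:NH3 P1:NH3 P2:-

Derivation:
Op 1: best P0=- P1=- P2=NH0
Op 2: best P0=- P1=- P2=-
Op 3: best P0=- P1=- P2=NH2
Op 4: best P0=- P1=NH0 P2=NH2
Op 5: best P0=- P1=- P2=NH2
Op 6: best P0=- P1=- P2=-
Op 7: best P0=NH2 P1=- P2=-
Op 8: best P0=NH3 P1=- P2=-
Op 9: best P0=NH3 P1=- P2=NH3
Op 10: best P0=NH3 P1=- P2=NH3
Op 11: best P0=NH3 P1=- P2=-
Op 12: best P0=NH3 P1=NH3 P2=-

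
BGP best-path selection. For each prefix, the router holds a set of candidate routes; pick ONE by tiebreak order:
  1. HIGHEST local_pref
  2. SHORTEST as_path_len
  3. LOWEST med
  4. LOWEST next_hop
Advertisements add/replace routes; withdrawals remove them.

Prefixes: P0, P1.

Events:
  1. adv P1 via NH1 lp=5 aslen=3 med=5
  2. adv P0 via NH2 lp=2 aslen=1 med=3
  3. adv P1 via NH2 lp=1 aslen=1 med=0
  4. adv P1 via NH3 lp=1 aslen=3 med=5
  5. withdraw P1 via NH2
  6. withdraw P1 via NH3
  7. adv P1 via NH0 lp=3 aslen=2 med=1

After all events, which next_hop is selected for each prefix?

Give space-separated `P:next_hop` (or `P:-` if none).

Answer: P0:NH2 P1:NH1

Derivation:
Op 1: best P0=- P1=NH1
Op 2: best P0=NH2 P1=NH1
Op 3: best P0=NH2 P1=NH1
Op 4: best P0=NH2 P1=NH1
Op 5: best P0=NH2 P1=NH1
Op 6: best P0=NH2 P1=NH1
Op 7: best P0=NH2 P1=NH1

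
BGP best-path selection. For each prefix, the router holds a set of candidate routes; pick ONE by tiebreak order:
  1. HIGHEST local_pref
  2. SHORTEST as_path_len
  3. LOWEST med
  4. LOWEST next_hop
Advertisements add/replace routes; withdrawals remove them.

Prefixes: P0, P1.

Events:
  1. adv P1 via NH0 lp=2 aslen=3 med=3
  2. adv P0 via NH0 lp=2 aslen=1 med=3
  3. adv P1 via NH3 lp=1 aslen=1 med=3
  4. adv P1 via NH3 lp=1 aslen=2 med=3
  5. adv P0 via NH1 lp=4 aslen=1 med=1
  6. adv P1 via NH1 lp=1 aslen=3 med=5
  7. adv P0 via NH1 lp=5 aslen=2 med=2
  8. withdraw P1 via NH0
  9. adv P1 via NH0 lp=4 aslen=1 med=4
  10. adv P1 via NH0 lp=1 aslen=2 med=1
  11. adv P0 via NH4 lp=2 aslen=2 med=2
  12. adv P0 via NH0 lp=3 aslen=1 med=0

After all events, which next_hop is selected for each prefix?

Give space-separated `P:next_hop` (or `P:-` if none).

Op 1: best P0=- P1=NH0
Op 2: best P0=NH0 P1=NH0
Op 3: best P0=NH0 P1=NH0
Op 4: best P0=NH0 P1=NH0
Op 5: best P0=NH1 P1=NH0
Op 6: best P0=NH1 P1=NH0
Op 7: best P0=NH1 P1=NH0
Op 8: best P0=NH1 P1=NH3
Op 9: best P0=NH1 P1=NH0
Op 10: best P0=NH1 P1=NH0
Op 11: best P0=NH1 P1=NH0
Op 12: best P0=NH1 P1=NH0

Answer: P0:NH1 P1:NH0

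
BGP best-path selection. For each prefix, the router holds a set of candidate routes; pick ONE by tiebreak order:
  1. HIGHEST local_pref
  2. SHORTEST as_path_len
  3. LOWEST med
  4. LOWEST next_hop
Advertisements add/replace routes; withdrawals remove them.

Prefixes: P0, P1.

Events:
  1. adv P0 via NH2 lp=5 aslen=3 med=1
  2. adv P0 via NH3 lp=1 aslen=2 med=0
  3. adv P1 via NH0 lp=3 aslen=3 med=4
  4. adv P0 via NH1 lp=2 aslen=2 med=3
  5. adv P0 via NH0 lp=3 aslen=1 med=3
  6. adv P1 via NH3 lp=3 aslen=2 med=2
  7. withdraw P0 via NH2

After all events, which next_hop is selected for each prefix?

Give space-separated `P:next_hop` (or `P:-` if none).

Answer: P0:NH0 P1:NH3

Derivation:
Op 1: best P0=NH2 P1=-
Op 2: best P0=NH2 P1=-
Op 3: best P0=NH2 P1=NH0
Op 4: best P0=NH2 P1=NH0
Op 5: best P0=NH2 P1=NH0
Op 6: best P0=NH2 P1=NH3
Op 7: best P0=NH0 P1=NH3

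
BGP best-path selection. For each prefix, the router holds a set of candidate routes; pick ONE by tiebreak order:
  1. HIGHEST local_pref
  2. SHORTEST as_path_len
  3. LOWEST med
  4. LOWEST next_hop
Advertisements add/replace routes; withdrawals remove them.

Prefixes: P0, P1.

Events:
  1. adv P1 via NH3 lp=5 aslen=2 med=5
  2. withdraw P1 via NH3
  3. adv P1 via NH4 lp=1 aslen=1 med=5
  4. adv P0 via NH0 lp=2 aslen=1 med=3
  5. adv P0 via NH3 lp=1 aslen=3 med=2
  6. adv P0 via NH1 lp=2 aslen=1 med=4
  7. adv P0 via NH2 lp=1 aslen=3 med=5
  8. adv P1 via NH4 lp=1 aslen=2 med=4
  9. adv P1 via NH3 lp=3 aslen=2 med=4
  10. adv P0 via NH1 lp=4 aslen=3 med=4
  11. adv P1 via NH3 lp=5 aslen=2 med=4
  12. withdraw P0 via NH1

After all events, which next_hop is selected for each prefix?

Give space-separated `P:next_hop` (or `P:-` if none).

Answer: P0:NH0 P1:NH3

Derivation:
Op 1: best P0=- P1=NH3
Op 2: best P0=- P1=-
Op 3: best P0=- P1=NH4
Op 4: best P0=NH0 P1=NH4
Op 5: best P0=NH0 P1=NH4
Op 6: best P0=NH0 P1=NH4
Op 7: best P0=NH0 P1=NH4
Op 8: best P0=NH0 P1=NH4
Op 9: best P0=NH0 P1=NH3
Op 10: best P0=NH1 P1=NH3
Op 11: best P0=NH1 P1=NH3
Op 12: best P0=NH0 P1=NH3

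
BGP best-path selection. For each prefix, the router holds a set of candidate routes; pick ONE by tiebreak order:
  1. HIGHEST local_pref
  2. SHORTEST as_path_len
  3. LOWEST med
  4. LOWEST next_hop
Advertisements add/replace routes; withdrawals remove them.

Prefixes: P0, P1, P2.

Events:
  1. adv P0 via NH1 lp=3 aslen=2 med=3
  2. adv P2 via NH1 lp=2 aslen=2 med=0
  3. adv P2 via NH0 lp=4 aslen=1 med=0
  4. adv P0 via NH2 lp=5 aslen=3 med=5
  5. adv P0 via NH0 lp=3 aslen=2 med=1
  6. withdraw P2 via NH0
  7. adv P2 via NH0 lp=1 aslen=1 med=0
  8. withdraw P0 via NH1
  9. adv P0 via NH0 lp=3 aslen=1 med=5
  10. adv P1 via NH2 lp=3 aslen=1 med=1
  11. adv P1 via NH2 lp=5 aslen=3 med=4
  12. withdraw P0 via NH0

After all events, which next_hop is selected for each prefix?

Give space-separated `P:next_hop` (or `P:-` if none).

Answer: P0:NH2 P1:NH2 P2:NH1

Derivation:
Op 1: best P0=NH1 P1=- P2=-
Op 2: best P0=NH1 P1=- P2=NH1
Op 3: best P0=NH1 P1=- P2=NH0
Op 4: best P0=NH2 P1=- P2=NH0
Op 5: best P0=NH2 P1=- P2=NH0
Op 6: best P0=NH2 P1=- P2=NH1
Op 7: best P0=NH2 P1=- P2=NH1
Op 8: best P0=NH2 P1=- P2=NH1
Op 9: best P0=NH2 P1=- P2=NH1
Op 10: best P0=NH2 P1=NH2 P2=NH1
Op 11: best P0=NH2 P1=NH2 P2=NH1
Op 12: best P0=NH2 P1=NH2 P2=NH1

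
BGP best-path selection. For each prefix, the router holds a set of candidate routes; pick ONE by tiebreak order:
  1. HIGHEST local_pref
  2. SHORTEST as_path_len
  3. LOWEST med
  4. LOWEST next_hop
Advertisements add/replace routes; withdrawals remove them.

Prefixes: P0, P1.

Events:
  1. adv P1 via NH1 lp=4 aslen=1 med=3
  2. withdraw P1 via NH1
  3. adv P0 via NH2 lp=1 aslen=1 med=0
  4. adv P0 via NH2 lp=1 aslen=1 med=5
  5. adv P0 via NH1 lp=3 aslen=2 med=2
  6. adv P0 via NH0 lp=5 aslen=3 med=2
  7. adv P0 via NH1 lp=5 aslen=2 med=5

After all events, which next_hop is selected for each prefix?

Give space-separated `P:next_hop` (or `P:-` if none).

Answer: P0:NH1 P1:-

Derivation:
Op 1: best P0=- P1=NH1
Op 2: best P0=- P1=-
Op 3: best P0=NH2 P1=-
Op 4: best P0=NH2 P1=-
Op 5: best P0=NH1 P1=-
Op 6: best P0=NH0 P1=-
Op 7: best P0=NH1 P1=-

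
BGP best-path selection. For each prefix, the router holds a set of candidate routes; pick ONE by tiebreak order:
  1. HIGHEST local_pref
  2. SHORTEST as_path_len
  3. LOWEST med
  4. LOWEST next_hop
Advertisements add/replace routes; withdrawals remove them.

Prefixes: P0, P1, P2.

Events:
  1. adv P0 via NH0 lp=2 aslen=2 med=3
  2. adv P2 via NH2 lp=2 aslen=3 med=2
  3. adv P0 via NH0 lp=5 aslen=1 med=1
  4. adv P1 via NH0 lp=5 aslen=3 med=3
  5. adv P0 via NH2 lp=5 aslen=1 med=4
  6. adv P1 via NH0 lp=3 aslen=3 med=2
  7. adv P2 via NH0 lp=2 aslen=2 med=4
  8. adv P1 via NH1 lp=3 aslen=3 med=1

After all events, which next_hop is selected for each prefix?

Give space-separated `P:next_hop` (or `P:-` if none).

Op 1: best P0=NH0 P1=- P2=-
Op 2: best P0=NH0 P1=- P2=NH2
Op 3: best P0=NH0 P1=- P2=NH2
Op 4: best P0=NH0 P1=NH0 P2=NH2
Op 5: best P0=NH0 P1=NH0 P2=NH2
Op 6: best P0=NH0 P1=NH0 P2=NH2
Op 7: best P0=NH0 P1=NH0 P2=NH0
Op 8: best P0=NH0 P1=NH1 P2=NH0

Answer: P0:NH0 P1:NH1 P2:NH0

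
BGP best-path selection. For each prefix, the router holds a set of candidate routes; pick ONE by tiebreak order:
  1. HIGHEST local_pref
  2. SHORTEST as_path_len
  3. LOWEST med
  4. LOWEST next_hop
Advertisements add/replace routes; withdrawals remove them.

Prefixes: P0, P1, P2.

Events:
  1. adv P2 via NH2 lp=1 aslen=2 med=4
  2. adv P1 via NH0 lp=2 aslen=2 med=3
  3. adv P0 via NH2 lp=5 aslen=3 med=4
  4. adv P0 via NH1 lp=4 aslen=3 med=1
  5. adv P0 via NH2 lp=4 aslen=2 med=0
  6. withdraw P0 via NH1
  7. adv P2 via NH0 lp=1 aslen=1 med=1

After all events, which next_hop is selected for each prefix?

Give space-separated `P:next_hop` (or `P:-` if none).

Answer: P0:NH2 P1:NH0 P2:NH0

Derivation:
Op 1: best P0=- P1=- P2=NH2
Op 2: best P0=- P1=NH0 P2=NH2
Op 3: best P0=NH2 P1=NH0 P2=NH2
Op 4: best P0=NH2 P1=NH0 P2=NH2
Op 5: best P0=NH2 P1=NH0 P2=NH2
Op 6: best P0=NH2 P1=NH0 P2=NH2
Op 7: best P0=NH2 P1=NH0 P2=NH0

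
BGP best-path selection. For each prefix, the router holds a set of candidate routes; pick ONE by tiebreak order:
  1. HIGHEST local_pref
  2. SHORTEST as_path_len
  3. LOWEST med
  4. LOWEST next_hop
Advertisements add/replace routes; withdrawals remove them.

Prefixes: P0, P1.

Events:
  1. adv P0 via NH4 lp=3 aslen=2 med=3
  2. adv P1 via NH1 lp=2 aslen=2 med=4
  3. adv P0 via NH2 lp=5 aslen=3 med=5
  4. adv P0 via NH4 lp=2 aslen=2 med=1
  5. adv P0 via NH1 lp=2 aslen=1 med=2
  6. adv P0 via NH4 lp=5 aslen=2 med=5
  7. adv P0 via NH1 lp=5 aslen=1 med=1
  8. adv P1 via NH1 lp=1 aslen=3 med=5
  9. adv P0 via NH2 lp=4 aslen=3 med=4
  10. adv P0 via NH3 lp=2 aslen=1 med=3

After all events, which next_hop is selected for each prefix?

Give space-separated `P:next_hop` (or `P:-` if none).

Op 1: best P0=NH4 P1=-
Op 2: best P0=NH4 P1=NH1
Op 3: best P0=NH2 P1=NH1
Op 4: best P0=NH2 P1=NH1
Op 5: best P0=NH2 P1=NH1
Op 6: best P0=NH4 P1=NH1
Op 7: best P0=NH1 P1=NH1
Op 8: best P0=NH1 P1=NH1
Op 9: best P0=NH1 P1=NH1
Op 10: best P0=NH1 P1=NH1

Answer: P0:NH1 P1:NH1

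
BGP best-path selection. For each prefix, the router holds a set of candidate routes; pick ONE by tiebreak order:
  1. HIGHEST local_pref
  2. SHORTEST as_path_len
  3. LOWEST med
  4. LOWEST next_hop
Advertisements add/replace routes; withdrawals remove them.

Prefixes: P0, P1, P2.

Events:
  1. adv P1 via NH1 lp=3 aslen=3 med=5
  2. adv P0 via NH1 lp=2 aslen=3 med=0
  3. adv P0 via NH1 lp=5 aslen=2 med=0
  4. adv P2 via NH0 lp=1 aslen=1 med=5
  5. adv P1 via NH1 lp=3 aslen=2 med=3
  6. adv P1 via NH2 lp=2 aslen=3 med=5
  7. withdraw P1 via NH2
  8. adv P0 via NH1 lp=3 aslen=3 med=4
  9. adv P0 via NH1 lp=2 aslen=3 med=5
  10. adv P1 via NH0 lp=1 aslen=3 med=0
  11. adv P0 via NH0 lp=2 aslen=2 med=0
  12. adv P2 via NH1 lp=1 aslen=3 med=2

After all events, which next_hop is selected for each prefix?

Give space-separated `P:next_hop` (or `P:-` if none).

Op 1: best P0=- P1=NH1 P2=-
Op 2: best P0=NH1 P1=NH1 P2=-
Op 3: best P0=NH1 P1=NH1 P2=-
Op 4: best P0=NH1 P1=NH1 P2=NH0
Op 5: best P0=NH1 P1=NH1 P2=NH0
Op 6: best P0=NH1 P1=NH1 P2=NH0
Op 7: best P0=NH1 P1=NH1 P2=NH0
Op 8: best P0=NH1 P1=NH1 P2=NH0
Op 9: best P0=NH1 P1=NH1 P2=NH0
Op 10: best P0=NH1 P1=NH1 P2=NH0
Op 11: best P0=NH0 P1=NH1 P2=NH0
Op 12: best P0=NH0 P1=NH1 P2=NH0

Answer: P0:NH0 P1:NH1 P2:NH0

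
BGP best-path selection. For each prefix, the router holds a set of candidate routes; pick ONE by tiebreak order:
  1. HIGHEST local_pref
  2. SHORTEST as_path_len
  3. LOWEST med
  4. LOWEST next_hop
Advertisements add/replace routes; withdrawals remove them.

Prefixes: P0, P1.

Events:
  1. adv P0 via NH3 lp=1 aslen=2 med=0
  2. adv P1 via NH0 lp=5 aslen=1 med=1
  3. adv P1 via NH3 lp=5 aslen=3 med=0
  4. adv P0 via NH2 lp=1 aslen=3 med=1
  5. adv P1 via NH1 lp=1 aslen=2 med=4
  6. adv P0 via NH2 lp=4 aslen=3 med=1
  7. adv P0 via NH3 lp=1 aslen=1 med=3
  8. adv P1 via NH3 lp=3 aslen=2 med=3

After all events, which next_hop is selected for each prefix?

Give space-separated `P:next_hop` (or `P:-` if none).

Answer: P0:NH2 P1:NH0

Derivation:
Op 1: best P0=NH3 P1=-
Op 2: best P0=NH3 P1=NH0
Op 3: best P0=NH3 P1=NH0
Op 4: best P0=NH3 P1=NH0
Op 5: best P0=NH3 P1=NH0
Op 6: best P0=NH2 P1=NH0
Op 7: best P0=NH2 P1=NH0
Op 8: best P0=NH2 P1=NH0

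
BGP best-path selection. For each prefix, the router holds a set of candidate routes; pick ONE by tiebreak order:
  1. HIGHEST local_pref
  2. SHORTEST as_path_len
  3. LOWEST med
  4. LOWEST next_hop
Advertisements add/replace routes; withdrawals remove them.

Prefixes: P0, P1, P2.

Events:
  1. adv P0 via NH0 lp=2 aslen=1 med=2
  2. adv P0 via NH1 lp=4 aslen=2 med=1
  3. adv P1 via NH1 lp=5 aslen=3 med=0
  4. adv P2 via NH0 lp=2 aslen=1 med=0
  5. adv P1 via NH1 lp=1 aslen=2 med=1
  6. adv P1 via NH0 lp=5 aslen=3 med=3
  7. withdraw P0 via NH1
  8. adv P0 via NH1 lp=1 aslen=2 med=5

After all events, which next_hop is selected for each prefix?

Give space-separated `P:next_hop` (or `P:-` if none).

Op 1: best P0=NH0 P1=- P2=-
Op 2: best P0=NH1 P1=- P2=-
Op 3: best P0=NH1 P1=NH1 P2=-
Op 4: best P0=NH1 P1=NH1 P2=NH0
Op 5: best P0=NH1 P1=NH1 P2=NH0
Op 6: best P0=NH1 P1=NH0 P2=NH0
Op 7: best P0=NH0 P1=NH0 P2=NH0
Op 8: best P0=NH0 P1=NH0 P2=NH0

Answer: P0:NH0 P1:NH0 P2:NH0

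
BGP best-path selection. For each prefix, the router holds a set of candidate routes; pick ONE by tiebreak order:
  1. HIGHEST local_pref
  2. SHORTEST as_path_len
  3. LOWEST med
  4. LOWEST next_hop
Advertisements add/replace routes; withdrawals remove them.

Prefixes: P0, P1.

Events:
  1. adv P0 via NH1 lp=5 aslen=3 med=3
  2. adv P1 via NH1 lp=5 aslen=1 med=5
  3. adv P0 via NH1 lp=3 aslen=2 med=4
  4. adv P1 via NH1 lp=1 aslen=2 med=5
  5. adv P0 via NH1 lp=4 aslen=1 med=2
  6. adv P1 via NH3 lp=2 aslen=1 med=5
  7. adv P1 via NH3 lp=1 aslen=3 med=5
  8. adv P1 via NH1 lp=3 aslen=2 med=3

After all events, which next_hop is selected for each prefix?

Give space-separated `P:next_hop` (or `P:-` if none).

Op 1: best P0=NH1 P1=-
Op 2: best P0=NH1 P1=NH1
Op 3: best P0=NH1 P1=NH1
Op 4: best P0=NH1 P1=NH1
Op 5: best P0=NH1 P1=NH1
Op 6: best P0=NH1 P1=NH3
Op 7: best P0=NH1 P1=NH1
Op 8: best P0=NH1 P1=NH1

Answer: P0:NH1 P1:NH1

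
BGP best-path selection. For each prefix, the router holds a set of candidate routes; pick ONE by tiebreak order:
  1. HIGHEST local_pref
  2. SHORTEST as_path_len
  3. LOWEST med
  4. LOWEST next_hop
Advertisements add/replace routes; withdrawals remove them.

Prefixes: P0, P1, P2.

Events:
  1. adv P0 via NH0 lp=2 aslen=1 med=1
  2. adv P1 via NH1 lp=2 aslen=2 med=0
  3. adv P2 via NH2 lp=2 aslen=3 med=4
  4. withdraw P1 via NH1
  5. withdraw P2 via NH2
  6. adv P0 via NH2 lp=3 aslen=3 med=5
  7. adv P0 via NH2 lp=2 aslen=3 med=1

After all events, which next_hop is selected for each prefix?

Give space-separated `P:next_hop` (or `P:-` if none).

Answer: P0:NH0 P1:- P2:-

Derivation:
Op 1: best P0=NH0 P1=- P2=-
Op 2: best P0=NH0 P1=NH1 P2=-
Op 3: best P0=NH0 P1=NH1 P2=NH2
Op 4: best P0=NH0 P1=- P2=NH2
Op 5: best P0=NH0 P1=- P2=-
Op 6: best P0=NH2 P1=- P2=-
Op 7: best P0=NH0 P1=- P2=-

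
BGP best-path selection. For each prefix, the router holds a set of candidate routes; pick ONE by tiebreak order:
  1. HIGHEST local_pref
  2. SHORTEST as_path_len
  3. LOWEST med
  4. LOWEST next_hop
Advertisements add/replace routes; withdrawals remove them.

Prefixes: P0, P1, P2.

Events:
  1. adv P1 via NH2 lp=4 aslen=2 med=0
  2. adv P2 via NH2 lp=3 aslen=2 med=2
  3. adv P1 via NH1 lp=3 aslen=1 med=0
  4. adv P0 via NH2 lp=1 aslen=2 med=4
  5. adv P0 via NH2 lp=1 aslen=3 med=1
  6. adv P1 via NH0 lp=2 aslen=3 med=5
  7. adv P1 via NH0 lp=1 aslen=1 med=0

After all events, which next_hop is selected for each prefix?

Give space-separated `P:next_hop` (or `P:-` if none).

Answer: P0:NH2 P1:NH2 P2:NH2

Derivation:
Op 1: best P0=- P1=NH2 P2=-
Op 2: best P0=- P1=NH2 P2=NH2
Op 3: best P0=- P1=NH2 P2=NH2
Op 4: best P0=NH2 P1=NH2 P2=NH2
Op 5: best P0=NH2 P1=NH2 P2=NH2
Op 6: best P0=NH2 P1=NH2 P2=NH2
Op 7: best P0=NH2 P1=NH2 P2=NH2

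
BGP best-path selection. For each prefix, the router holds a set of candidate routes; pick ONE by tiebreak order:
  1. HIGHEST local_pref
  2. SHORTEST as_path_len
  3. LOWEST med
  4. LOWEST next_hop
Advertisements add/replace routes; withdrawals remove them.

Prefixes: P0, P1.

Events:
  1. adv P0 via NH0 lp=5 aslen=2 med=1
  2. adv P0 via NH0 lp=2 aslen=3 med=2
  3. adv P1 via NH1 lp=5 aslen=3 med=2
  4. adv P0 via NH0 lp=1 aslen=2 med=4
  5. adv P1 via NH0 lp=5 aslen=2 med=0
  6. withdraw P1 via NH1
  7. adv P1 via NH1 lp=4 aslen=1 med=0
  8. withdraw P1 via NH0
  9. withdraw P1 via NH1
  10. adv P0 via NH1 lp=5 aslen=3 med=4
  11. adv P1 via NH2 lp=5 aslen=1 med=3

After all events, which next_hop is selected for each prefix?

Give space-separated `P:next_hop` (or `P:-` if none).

Answer: P0:NH1 P1:NH2

Derivation:
Op 1: best P0=NH0 P1=-
Op 2: best P0=NH0 P1=-
Op 3: best P0=NH0 P1=NH1
Op 4: best P0=NH0 P1=NH1
Op 5: best P0=NH0 P1=NH0
Op 6: best P0=NH0 P1=NH0
Op 7: best P0=NH0 P1=NH0
Op 8: best P0=NH0 P1=NH1
Op 9: best P0=NH0 P1=-
Op 10: best P0=NH1 P1=-
Op 11: best P0=NH1 P1=NH2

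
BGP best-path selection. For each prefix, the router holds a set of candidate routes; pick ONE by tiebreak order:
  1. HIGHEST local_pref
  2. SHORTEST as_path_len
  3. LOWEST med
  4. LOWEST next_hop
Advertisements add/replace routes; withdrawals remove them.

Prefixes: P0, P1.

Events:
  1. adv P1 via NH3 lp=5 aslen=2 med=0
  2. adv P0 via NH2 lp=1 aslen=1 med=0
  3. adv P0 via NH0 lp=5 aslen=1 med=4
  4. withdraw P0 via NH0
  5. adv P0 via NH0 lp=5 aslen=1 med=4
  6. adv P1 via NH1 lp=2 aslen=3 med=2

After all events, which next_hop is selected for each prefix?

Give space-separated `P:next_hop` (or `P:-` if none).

Op 1: best P0=- P1=NH3
Op 2: best P0=NH2 P1=NH3
Op 3: best P0=NH0 P1=NH3
Op 4: best P0=NH2 P1=NH3
Op 5: best P0=NH0 P1=NH3
Op 6: best P0=NH0 P1=NH3

Answer: P0:NH0 P1:NH3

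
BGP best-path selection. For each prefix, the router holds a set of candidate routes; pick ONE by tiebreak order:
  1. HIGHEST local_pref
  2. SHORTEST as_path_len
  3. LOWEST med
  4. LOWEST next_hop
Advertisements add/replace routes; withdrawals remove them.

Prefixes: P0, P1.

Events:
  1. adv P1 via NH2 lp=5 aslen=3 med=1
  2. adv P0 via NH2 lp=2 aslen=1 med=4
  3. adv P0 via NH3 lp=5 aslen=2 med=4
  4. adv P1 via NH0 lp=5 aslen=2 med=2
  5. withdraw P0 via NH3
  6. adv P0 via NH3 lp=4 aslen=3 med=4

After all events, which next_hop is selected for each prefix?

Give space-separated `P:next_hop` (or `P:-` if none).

Answer: P0:NH3 P1:NH0

Derivation:
Op 1: best P0=- P1=NH2
Op 2: best P0=NH2 P1=NH2
Op 3: best P0=NH3 P1=NH2
Op 4: best P0=NH3 P1=NH0
Op 5: best P0=NH2 P1=NH0
Op 6: best P0=NH3 P1=NH0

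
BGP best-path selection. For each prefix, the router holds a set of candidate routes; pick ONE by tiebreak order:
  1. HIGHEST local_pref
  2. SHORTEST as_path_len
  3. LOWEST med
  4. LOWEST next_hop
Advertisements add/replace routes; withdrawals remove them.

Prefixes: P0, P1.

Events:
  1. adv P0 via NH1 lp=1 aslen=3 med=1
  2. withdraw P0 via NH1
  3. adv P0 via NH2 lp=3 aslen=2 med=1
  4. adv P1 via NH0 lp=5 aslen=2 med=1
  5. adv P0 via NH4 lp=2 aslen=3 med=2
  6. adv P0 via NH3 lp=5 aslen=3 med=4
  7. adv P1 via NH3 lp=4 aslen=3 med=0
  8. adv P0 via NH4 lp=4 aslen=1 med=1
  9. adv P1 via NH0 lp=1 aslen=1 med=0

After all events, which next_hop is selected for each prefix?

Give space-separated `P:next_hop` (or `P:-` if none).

Answer: P0:NH3 P1:NH3

Derivation:
Op 1: best P0=NH1 P1=-
Op 2: best P0=- P1=-
Op 3: best P0=NH2 P1=-
Op 4: best P0=NH2 P1=NH0
Op 5: best P0=NH2 P1=NH0
Op 6: best P0=NH3 P1=NH0
Op 7: best P0=NH3 P1=NH0
Op 8: best P0=NH3 P1=NH0
Op 9: best P0=NH3 P1=NH3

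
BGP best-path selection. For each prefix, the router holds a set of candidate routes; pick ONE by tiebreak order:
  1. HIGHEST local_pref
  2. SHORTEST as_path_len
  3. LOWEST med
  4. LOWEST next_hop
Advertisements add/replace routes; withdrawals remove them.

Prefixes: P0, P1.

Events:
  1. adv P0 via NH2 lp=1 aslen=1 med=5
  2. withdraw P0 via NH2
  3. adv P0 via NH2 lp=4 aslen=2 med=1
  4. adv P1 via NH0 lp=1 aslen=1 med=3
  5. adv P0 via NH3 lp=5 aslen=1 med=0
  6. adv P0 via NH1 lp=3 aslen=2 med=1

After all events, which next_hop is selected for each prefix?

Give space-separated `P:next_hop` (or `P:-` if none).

Answer: P0:NH3 P1:NH0

Derivation:
Op 1: best P0=NH2 P1=-
Op 2: best P0=- P1=-
Op 3: best P0=NH2 P1=-
Op 4: best P0=NH2 P1=NH0
Op 5: best P0=NH3 P1=NH0
Op 6: best P0=NH3 P1=NH0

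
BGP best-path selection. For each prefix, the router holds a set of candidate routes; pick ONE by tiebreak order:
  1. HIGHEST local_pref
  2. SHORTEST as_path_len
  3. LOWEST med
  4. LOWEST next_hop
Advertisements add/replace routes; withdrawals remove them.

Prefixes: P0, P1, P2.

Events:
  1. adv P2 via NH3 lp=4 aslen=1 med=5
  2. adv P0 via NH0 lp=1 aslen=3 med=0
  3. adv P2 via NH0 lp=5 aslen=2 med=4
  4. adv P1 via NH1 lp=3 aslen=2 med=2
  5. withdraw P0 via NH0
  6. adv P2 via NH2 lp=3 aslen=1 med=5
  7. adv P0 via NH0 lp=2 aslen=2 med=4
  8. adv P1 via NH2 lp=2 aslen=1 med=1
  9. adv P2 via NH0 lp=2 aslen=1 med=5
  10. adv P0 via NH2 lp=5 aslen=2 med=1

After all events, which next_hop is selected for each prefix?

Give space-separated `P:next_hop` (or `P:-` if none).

Op 1: best P0=- P1=- P2=NH3
Op 2: best P0=NH0 P1=- P2=NH3
Op 3: best P0=NH0 P1=- P2=NH0
Op 4: best P0=NH0 P1=NH1 P2=NH0
Op 5: best P0=- P1=NH1 P2=NH0
Op 6: best P0=- P1=NH1 P2=NH0
Op 7: best P0=NH0 P1=NH1 P2=NH0
Op 8: best P0=NH0 P1=NH1 P2=NH0
Op 9: best P0=NH0 P1=NH1 P2=NH3
Op 10: best P0=NH2 P1=NH1 P2=NH3

Answer: P0:NH2 P1:NH1 P2:NH3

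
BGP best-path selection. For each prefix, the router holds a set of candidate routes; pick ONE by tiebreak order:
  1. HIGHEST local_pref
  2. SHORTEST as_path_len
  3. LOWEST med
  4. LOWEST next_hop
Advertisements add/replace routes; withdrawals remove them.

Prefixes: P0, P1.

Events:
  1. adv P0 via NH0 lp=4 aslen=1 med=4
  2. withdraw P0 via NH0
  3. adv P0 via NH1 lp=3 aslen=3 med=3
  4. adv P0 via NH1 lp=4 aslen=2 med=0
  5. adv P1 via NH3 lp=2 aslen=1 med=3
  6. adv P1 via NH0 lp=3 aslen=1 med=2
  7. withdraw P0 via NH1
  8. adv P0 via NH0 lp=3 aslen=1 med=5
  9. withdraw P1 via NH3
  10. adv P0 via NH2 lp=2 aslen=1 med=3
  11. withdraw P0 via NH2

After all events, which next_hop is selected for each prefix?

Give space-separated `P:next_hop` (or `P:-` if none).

Op 1: best P0=NH0 P1=-
Op 2: best P0=- P1=-
Op 3: best P0=NH1 P1=-
Op 4: best P0=NH1 P1=-
Op 5: best P0=NH1 P1=NH3
Op 6: best P0=NH1 P1=NH0
Op 7: best P0=- P1=NH0
Op 8: best P0=NH0 P1=NH0
Op 9: best P0=NH0 P1=NH0
Op 10: best P0=NH0 P1=NH0
Op 11: best P0=NH0 P1=NH0

Answer: P0:NH0 P1:NH0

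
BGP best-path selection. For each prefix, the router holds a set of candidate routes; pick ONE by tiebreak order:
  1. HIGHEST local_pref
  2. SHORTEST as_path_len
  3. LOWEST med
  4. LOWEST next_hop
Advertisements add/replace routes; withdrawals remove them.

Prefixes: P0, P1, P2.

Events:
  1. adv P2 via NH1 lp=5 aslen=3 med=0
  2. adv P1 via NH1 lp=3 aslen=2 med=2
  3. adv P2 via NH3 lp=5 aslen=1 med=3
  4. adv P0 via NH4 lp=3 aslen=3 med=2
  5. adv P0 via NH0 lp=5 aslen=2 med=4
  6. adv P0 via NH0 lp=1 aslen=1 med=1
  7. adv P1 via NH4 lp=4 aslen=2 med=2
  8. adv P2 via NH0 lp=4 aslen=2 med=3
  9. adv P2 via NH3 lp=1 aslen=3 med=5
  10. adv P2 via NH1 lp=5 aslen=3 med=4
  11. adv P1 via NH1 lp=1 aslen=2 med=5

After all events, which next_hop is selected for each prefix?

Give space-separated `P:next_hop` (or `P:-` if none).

Answer: P0:NH4 P1:NH4 P2:NH1

Derivation:
Op 1: best P0=- P1=- P2=NH1
Op 2: best P0=- P1=NH1 P2=NH1
Op 3: best P0=- P1=NH1 P2=NH3
Op 4: best P0=NH4 P1=NH1 P2=NH3
Op 5: best P0=NH0 P1=NH1 P2=NH3
Op 6: best P0=NH4 P1=NH1 P2=NH3
Op 7: best P0=NH4 P1=NH4 P2=NH3
Op 8: best P0=NH4 P1=NH4 P2=NH3
Op 9: best P0=NH4 P1=NH4 P2=NH1
Op 10: best P0=NH4 P1=NH4 P2=NH1
Op 11: best P0=NH4 P1=NH4 P2=NH1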